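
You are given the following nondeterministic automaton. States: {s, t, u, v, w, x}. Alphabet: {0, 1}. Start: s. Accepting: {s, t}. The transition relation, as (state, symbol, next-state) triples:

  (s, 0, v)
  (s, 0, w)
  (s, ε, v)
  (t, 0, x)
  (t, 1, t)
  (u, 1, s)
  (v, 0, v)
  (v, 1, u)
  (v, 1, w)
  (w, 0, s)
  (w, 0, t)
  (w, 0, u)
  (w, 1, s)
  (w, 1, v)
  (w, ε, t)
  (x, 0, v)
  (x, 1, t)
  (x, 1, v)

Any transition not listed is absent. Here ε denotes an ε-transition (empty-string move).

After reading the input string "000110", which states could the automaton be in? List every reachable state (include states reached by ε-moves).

Start: ε-closure({s}) = {s, v}.
Read '0': s→{v, w}, v→{v}; union {v, w}; ε-closure = {t, v, w}.
Read '0': t→{x}, v→{v}, w→{s, t, u}; now {s, t, u, v, x}.
Read '0': s→{v, w}, t→{x}, u→∅, v→{v}, x→{v}; union {v, w, x}; ε-closure = {t, v, w, x}.
Read '1': t→{t}, v→{u, w}, w→{s, v}, x→{t, v}; now {s, t, u, v, w}.
Read '1': s→∅, t→{t}, u→{s}, v→{u, w}, w→{s, v}; now {s, t, u, v, w}.
Read '0': s→{v, w}, t→{x}, u→∅, v→{v}, w→{s, t, u}; now {s, t, u, v, w, x}.

{s, t, u, v, w, x}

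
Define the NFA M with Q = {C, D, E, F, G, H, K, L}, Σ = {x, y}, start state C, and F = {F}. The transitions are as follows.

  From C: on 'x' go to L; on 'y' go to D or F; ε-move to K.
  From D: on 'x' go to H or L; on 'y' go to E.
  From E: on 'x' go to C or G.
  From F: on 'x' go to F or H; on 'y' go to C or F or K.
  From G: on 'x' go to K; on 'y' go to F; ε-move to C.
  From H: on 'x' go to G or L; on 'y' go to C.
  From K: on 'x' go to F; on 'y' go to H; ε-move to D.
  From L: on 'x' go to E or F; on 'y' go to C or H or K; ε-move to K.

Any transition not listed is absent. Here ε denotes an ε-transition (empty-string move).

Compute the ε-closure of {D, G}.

Begin with {D, G}.
ε-move G → C; add C.
ε-move C → K; add K.

{C, D, G, K}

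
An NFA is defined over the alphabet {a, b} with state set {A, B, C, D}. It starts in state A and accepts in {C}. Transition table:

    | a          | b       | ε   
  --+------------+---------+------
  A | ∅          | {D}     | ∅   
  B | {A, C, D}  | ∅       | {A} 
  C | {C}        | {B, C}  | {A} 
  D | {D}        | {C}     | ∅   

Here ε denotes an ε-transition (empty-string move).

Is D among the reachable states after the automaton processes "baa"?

Start in {A}.
Read 'b': A→{D}; now {D}.
Read 'a': D→{D}; now {D}.
Read 'a': D→{D}; now {D}.
State D is in {D}.

Yes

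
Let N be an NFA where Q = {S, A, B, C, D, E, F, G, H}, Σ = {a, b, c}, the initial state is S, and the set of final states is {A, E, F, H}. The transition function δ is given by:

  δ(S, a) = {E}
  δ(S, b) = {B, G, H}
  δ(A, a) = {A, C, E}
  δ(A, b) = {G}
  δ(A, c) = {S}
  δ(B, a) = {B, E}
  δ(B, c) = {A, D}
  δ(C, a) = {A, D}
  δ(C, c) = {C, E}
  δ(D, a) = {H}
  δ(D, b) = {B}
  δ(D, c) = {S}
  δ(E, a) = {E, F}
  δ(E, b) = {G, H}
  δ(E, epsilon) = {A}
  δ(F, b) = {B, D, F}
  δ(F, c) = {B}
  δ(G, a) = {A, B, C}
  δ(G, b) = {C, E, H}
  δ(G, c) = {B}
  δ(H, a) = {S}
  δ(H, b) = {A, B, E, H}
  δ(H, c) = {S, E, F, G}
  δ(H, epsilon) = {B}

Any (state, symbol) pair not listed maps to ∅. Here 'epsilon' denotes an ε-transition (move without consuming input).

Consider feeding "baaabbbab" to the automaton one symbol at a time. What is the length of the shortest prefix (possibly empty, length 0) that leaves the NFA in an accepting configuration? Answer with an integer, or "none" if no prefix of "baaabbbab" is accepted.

1

Start in {S}.
Read 'b': {S} → {B, G, H}.
None of the earlier sets intersect F, but {B, G, H} does.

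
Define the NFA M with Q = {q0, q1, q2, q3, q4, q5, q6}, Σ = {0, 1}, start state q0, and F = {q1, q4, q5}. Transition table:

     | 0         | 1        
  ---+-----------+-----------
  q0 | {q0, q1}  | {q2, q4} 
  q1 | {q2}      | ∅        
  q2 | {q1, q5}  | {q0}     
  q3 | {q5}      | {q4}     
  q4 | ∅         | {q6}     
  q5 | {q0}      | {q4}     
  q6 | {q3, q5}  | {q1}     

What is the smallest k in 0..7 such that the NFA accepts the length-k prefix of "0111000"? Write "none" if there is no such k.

1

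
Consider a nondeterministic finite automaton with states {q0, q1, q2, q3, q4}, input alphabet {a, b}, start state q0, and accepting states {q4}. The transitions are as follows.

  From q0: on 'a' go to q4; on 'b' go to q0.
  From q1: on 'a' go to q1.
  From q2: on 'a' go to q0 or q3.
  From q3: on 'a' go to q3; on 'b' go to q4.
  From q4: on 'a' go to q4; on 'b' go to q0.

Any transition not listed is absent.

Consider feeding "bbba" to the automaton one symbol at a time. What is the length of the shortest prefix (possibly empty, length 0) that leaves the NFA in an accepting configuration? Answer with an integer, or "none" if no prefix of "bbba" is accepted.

Start in {q0}.
Read 'b': {q0} → {q0}.
Read 'b': {q0} → {q0}.
Read 'b': {q0} → {q0}.
Read 'a': {q0} → {q4}.
None of the earlier sets intersect F, but {q4} does.

4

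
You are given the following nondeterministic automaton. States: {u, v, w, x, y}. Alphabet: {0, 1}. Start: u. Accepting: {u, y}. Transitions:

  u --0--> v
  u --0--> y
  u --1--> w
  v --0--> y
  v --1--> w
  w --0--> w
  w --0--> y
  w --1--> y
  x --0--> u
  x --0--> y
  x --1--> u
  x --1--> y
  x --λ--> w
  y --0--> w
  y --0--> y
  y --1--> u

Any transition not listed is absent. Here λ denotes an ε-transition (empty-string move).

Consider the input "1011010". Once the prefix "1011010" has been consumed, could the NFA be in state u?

No

Start in {u}.
Read '1': u→{w}; now {w}.
Read '0': w→{w, y}; now {w, y}.
Read '1': w→{y}, y→{u}; now {u, y}.
Read '1': u→{w}, y→{u}; now {u, w}.
Read '0': u→{v, y}, w→{w, y}; now {v, w, y}.
Read '1': v→{w}, w→{y}, y→{u}; now {u, w, y}.
Read '0': u→{v, y}, w→{w, y}, y→{w, y}; now {v, w, y}.
State u is not in {v, w, y}.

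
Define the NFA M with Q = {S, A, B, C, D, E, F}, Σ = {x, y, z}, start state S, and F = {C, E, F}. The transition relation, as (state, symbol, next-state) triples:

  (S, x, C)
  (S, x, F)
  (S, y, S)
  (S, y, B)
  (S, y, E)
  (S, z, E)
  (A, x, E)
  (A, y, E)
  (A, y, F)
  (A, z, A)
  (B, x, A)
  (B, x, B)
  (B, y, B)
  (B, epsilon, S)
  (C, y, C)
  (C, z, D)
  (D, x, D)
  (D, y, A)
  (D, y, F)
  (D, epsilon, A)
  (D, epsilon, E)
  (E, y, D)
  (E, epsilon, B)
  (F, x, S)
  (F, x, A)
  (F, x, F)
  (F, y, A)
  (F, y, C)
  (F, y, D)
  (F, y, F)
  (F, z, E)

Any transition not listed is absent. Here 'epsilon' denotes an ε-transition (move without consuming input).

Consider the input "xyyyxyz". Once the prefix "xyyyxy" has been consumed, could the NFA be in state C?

Yes

Start in {S}.
Read 'x': {S} → {C, F}.
Read 'y': {C, F} → {S, A, B, C, D, E, F}.
Read 'y': {S, A, B, C, D, E, F} → {S, A, B, C, D, E, F}.
Read 'y': {S, A, B, C, D, E, F} → {S, A, B, C, D, E, F}.
Read 'x': {S, A, B, C, D, E, F} → {S, A, B, C, D, E, F}.
Read 'y': {S, A, B, C, D, E, F} → {S, A, B, C, D, E, F}.
State C is in {S, A, B, C, D, E, F}.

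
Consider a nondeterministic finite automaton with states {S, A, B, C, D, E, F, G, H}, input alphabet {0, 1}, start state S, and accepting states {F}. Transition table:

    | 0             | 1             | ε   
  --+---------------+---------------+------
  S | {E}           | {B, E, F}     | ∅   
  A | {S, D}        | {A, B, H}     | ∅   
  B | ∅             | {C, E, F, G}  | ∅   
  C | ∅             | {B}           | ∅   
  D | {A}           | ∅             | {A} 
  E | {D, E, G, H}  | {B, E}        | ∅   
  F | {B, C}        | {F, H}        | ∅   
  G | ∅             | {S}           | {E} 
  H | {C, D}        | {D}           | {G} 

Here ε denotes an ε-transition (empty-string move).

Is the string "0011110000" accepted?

No

Start in {S}.
Read '0': {S} → {E}.
Read '0': {E} → {A, D, E, G, H}.
Read '1': {A, D, E, G, H} → {S, A, B, D, E, G, H}.
Read '1': {S, A, B, D, E, G, H} → {S, A, B, C, D, E, F, G, H}.
Read '1': {S, A, B, C, D, E, F, G, H} → {S, A, B, C, D, E, F, G, H}.
Read '1': {S, A, B, C, D, E, F, G, H} → {S, A, B, C, D, E, F, G, H}.
Read '0': {S, A, B, C, D, E, F, G, H} → {S, A, B, C, D, E, G, H}.
Read '0': {S, A, B, C, D, E, G, H} → {S, A, C, D, E, G, H}.
Read '0': {S, A, C, D, E, G, H} → {S, A, C, D, E, G, H}.
Read '0': {S, A, C, D, E, G, H} → {S, A, C, D, E, G, H}.
The final set {S, A, C, D, E, G, H} contains no accepting state.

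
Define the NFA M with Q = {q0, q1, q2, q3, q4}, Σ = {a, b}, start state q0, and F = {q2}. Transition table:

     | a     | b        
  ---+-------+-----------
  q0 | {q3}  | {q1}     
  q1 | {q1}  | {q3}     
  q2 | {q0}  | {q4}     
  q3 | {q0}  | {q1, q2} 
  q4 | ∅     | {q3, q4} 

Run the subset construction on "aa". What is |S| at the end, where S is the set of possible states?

Start in {q0}.
Read 'a': q0→{q3}; now {q3}.
Read 'a': q3→{q0}; now {q0}.
That set has 1 state.

1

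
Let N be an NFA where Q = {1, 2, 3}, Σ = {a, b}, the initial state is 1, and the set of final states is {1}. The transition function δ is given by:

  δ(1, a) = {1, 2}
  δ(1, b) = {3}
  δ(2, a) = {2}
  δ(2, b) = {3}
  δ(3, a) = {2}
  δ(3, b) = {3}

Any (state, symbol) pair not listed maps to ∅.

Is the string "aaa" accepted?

Start in {1}.
Read 'a': 1→{1, 2}; now {1, 2}.
Read 'a': 1→{1, 2}, 2→{2}; now {1, 2}.
Read 'a': 1→{1, 2}, 2→{2}; now {1, 2}.
The final set {1, 2} contains the accepting state 1.

Yes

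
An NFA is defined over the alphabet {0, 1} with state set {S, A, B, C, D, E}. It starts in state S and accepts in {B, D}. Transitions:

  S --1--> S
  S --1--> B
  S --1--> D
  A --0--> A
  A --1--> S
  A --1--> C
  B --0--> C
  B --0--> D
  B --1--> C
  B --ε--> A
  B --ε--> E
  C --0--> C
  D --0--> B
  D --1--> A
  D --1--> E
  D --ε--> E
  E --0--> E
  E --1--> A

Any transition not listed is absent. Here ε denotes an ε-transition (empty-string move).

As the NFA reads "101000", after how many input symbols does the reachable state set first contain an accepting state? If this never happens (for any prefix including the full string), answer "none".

Start in {S}.
Read '1': {S} → {S, A, B, D, E}.
None of the earlier sets intersect F, but {S, A, B, D, E} does.

1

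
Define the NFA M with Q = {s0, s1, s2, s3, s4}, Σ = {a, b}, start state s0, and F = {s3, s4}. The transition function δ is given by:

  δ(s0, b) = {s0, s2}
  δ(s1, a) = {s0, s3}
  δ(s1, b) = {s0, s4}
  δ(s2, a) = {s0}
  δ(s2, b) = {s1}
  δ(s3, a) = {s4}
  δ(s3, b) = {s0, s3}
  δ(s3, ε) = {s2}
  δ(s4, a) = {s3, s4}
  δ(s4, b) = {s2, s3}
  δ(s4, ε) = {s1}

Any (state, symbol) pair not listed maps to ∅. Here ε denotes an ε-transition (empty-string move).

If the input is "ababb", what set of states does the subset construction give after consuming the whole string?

Start in {s0}.
Read 'a': {s0} → ∅.
The set is empty and remains empty for the remaining 4 symbols.

∅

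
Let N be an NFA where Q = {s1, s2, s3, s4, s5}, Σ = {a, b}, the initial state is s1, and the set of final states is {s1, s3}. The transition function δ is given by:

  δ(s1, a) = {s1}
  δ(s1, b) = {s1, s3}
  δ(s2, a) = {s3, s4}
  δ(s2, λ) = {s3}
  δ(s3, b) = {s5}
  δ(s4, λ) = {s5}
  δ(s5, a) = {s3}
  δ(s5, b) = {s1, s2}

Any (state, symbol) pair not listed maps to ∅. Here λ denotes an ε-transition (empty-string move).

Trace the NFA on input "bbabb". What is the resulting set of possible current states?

{s1, s2, s3, s5}

Start in {s1}.
Read 'b': {s1} → {s1, s3}.
Read 'b': {s1, s3} → {s1, s3, s5}.
Read 'a': {s1, s3, s5} → {s1, s3}.
Read 'b': {s1, s3} → {s1, s3, s5}.
Read 'b': {s1, s3, s5} → {s1, s2, s3, s5}.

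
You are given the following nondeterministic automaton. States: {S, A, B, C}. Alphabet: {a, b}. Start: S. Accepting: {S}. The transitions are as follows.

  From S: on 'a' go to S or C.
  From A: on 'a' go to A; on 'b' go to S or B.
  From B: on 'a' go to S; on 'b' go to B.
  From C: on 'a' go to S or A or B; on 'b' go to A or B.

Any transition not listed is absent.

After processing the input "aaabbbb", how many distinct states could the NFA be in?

1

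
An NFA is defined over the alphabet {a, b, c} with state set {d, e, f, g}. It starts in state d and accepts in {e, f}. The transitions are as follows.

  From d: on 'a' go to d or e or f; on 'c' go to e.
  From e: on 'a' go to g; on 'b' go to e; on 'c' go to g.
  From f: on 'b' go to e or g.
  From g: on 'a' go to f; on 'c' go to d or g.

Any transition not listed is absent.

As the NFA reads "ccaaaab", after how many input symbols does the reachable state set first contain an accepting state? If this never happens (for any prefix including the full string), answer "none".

1

Start in {d}.
Read 'c': d→{e}; now {e}.
None of the earlier sets intersect F, but {e} does.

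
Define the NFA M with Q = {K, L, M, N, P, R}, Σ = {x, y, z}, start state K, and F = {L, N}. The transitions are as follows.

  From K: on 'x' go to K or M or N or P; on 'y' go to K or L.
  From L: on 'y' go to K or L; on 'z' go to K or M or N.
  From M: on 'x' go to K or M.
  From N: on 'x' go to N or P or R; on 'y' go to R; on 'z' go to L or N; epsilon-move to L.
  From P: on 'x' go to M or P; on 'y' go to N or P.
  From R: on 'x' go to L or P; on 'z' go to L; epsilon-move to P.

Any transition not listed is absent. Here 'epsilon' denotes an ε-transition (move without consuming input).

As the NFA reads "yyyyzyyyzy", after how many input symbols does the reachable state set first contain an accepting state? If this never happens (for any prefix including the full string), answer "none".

Start in {K}.
Read 'y': K→{K, L}; now {K, L}.
None of the earlier sets intersect F, but {K, L} does.

1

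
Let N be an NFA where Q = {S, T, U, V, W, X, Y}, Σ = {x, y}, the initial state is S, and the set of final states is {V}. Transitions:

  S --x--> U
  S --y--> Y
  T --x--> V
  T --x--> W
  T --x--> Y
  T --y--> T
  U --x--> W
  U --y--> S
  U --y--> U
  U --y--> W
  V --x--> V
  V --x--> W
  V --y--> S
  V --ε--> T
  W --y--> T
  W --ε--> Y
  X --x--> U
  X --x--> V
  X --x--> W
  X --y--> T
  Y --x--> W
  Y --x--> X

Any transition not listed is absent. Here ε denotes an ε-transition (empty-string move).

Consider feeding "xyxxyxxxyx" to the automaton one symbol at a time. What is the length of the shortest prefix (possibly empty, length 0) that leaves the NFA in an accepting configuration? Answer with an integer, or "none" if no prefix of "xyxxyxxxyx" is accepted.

Start in {S}.
Read 'x': S→{U}; now {U}.
Read 'y': U→{S, U, W}; union {S, U, W}; ε-closure = {S, U, W, Y}.
Read 'x': S→{U}, U→{W}, W→∅, Y→{W, X}; union {U, W, X}; ε-closure = {U, W, X, Y}.
Read 'x': U→{W}, W→∅, X→{U, V, W}, Y→{W, X}; union {U, V, W, X}; ε-closure = {T, U, V, W, X, Y}.
None of the earlier sets intersect F, but {T, U, V, W, X, Y} does.

4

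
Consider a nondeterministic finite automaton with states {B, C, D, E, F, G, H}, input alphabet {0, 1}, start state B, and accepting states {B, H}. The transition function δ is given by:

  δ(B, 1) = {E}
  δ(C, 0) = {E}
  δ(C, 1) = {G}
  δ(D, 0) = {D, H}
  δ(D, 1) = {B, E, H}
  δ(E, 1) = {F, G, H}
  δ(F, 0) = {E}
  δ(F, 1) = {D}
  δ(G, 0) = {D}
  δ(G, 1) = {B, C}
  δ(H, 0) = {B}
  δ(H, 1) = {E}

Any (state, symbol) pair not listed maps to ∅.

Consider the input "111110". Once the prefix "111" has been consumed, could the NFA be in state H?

No

Start in {B}.
Read '1': {B} → {E}.
Read '1': {E} → {F, G, H}.
Read '1': {F, G, H} → {B, C, D, E}.
State H is not in {B, C, D, E}.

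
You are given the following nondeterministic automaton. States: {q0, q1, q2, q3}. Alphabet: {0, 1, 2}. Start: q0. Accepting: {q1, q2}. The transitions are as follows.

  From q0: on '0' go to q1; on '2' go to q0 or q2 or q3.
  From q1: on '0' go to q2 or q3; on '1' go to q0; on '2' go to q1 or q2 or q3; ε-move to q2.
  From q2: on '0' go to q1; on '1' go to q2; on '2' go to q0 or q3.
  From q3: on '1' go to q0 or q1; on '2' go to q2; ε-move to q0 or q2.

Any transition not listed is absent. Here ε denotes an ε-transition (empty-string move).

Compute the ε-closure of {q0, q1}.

{q0, q1, q2}

Begin with {q0, q1}.
ε-move q1 → q2; add q2.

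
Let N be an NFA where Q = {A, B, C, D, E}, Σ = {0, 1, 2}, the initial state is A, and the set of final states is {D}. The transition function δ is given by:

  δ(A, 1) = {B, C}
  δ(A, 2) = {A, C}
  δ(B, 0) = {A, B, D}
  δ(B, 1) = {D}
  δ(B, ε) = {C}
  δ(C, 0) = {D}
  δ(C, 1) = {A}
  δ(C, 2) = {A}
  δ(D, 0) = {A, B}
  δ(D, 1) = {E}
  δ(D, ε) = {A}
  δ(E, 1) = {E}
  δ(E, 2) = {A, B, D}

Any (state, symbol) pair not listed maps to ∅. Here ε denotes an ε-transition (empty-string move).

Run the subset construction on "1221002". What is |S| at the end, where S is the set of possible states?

2

Start in {A}.
Read '1': A→{B, C}; now {B, C}.
Read '2': B→∅, C→{A}; now {A}.
Read '2': A→{A, C}; now {A, C}.
Read '1': A→{B, C}, C→{A}; now {A, B, C}.
Read '0': A→∅, B→{A, B, D}, C→{D}; union {A, B, D}; ε-closure = {A, B, C, D}.
Read '0': A→∅, B→{A, B, D}, C→{D}, D→{A, B}; union {A, B, D}; ε-closure = {A, B, C, D}.
Read '2': A→{A, C}, B→∅, C→{A}, D→∅; now {A, C}.
That set has 2 states.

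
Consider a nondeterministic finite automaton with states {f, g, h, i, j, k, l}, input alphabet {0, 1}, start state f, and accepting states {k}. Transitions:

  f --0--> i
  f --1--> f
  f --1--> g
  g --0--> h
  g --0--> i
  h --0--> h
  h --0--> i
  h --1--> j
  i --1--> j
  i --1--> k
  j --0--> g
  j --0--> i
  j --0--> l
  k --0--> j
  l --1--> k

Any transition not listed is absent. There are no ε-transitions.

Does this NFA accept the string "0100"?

No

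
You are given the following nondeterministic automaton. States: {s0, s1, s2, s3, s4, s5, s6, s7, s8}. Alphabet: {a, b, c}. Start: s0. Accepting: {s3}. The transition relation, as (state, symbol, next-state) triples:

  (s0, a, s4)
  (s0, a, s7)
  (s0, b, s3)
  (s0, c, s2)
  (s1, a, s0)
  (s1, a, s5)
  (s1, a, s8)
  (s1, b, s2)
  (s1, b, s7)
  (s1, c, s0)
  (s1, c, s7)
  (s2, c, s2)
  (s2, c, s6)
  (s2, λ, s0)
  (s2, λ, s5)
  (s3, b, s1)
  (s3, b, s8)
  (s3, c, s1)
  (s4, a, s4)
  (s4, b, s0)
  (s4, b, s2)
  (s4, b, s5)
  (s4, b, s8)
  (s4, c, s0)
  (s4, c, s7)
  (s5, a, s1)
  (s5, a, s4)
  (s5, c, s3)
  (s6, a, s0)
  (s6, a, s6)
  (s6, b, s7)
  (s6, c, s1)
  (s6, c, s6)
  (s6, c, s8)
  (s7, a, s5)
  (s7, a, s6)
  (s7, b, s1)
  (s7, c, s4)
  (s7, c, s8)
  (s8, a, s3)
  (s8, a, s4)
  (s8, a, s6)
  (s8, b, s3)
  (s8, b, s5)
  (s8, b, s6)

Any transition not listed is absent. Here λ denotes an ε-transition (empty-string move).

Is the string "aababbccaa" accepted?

Start in {s0}.
Read 'a': s0→{s4, s7}; now {s4, s7}.
Read 'a': s4→{s4}, s7→{s5, s6}; now {s4, s5, s6}.
Read 'b': s4→{s0, s2, s5, s8}, s5→∅, s6→{s7}; now {s0, s2, s5, s7, s8}.
Read 'a': s0→{s4, s7}, s2→∅, s5→{s1, s4}, s7→{s5, s6}, s8→{s3, s4, s6}; now {s1, s3, s4, s5, s6, s7}.
Read 'b': s1→{s2, s7}, s3→{s1, s8}, s4→{s0, s2, s5, s8}, s5→∅, s6→{s7}, s7→{s1}; now {s0, s1, s2, s5, s7, s8}.
Read 'b': s0→{s3}, s1→{s2, s7}, s2→∅, s5→∅, s7→{s1}, s8→{s3, s5, s6}; union {s1, s2, s3, s5, s6, s7}; ε-closure = {s0, s1, s2, s3, s5, s6, s7}.
Read 'c': s0→{s2}, s1→{s0, s7}, s2→{s2, s6}, s3→{s1}, s5→{s3}, s6→{s1, s6, s8}, s7→{s4, s8}; union {s0, s1, s2, s3, s4, s6, s7, s8}; ε-closure = {s0, s1, s2, s3, s4, s5, s6, s7, s8}.
Read 'c': s0→{s2}, s1→{s0, s7}, s2→{s2, s6}, s3→{s1}, s4→{s0, s7}, s5→{s3}, s6→{s1, s6, s8}, s7→{s4, s8}, s8→∅; union {s0, s1, s2, s3, s4, s6, s7, s8}; ε-closure = {s0, s1, s2, s3, s4, s5, s6, s7, s8}.
Read 'a': s0→{s4, s7}, s1→{s0, s5, s8}, s2→∅, s3→∅, s4→{s4}, s5→{s1, s4}, s6→{s0, s6}, s7→{s5, s6}, s8→{s3, s4, s6}; now {s0, s1, s3, s4, s5, s6, s7, s8}.
Read 'a': s0→{s4, s7}, s1→{s0, s5, s8}, s3→∅, s4→{s4}, s5→{s1, s4}, s6→{s0, s6}, s7→{s5, s6}, s8→{s3, s4, s6}; now {s0, s1, s3, s4, s5, s6, s7, s8}.
The final set {s0, s1, s3, s4, s5, s6, s7, s8} contains the accepting state s3.

Yes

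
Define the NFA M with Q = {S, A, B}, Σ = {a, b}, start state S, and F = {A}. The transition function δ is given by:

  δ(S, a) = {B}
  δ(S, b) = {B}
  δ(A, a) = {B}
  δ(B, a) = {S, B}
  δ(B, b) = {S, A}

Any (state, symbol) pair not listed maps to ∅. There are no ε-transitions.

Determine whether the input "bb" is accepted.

Start in {S}.
Read 'b': S→{B}; now {B}.
Read 'b': B→{S, A}; now {S, A}.
The final set {S, A} contains the accepting state A.

Yes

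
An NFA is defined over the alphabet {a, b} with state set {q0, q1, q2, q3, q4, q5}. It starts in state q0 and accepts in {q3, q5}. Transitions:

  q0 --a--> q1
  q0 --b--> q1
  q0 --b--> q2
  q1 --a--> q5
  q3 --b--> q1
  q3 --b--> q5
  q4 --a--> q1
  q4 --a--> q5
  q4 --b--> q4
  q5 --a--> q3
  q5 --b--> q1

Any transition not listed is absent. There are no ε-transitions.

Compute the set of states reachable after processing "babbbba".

∅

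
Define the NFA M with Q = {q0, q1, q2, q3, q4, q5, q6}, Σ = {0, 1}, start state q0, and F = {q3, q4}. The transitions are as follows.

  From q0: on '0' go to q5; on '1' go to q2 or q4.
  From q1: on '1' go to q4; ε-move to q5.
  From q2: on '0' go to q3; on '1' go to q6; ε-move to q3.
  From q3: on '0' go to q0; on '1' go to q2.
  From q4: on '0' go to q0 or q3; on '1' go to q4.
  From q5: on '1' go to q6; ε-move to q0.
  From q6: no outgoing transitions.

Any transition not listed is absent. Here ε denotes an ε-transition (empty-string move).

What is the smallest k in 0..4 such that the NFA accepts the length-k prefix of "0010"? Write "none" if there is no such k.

Start in {q0}.
Read '0': q0→{q5}; union {q5}; ε-closure = {q0, q5}.
Read '0': q0→{q5}, q5→∅; union {q5}; ε-closure = {q0, q5}.
Read '1': q0→{q2, q4}, q5→{q6}; union {q2, q4, q6}; ε-closure = {q2, q3, q4, q6}.
None of the earlier sets intersect F, but {q2, q3, q4, q6} does.

3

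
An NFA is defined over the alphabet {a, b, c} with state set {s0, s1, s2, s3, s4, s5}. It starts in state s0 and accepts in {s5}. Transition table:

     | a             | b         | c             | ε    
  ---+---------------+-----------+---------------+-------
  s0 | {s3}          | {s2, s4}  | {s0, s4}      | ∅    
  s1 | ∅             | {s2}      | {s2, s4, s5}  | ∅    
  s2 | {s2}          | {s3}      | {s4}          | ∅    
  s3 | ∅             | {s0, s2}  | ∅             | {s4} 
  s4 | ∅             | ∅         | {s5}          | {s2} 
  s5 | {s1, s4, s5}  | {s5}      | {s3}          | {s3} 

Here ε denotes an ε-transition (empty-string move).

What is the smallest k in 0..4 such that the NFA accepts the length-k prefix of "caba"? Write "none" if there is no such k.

none

Start in {s0}.
Read 'c': {s0} → {s0, s2, s4}.
Read 'a': {s0, s2, s4} → {s2, s3, s4}.
Read 'b': {s2, s3, s4} → {s0, s2, s3, s4}.
Read 'a': {s0, s2, s3, s4} → {s2, s3, s4}.
No reachable set along the way intersects F.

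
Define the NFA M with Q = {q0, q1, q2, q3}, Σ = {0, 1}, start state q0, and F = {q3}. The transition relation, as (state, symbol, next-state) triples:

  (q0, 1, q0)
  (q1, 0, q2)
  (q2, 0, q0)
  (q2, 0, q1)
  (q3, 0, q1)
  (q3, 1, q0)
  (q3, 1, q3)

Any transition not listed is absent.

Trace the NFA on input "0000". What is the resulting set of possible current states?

∅

Start in {q0}.
Read '0': {q0} → ∅.
The set is empty and remains empty for the remaining 3 symbols.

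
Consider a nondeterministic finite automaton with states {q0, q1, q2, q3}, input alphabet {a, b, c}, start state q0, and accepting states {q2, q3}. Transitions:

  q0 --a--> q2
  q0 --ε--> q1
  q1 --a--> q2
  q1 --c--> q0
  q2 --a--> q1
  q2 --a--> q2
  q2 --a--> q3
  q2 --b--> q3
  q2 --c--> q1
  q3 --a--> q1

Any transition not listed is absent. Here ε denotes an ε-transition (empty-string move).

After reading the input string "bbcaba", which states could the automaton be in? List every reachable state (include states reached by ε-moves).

Start: ε-closure({q0}) = {q0, q1}.
Read 'b': q0→∅, q1→∅; now ∅.
The set is empty and remains empty for the remaining 5 symbols.

∅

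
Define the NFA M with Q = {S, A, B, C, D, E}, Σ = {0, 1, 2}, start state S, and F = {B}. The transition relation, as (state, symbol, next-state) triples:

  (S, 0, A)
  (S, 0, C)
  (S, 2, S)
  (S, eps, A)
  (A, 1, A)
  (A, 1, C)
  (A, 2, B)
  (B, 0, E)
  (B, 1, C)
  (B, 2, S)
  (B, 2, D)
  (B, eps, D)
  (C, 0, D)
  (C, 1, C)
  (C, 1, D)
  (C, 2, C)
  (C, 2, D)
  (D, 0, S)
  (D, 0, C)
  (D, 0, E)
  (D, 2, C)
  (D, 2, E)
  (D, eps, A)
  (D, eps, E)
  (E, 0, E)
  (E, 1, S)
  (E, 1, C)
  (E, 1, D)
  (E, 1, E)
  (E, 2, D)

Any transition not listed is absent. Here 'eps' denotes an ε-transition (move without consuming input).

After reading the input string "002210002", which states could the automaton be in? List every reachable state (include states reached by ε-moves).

Start: ε-closure({S}) = {S, A}.
Read '0': {S, A} → {A, C}.
Read '0': {A, C} → {A, D, E}.
Read '2': {A, D, E} → {A, B, C, D, E}.
Read '2': {A, B, C, D, E} → {S, A, B, C, D, E}.
Read '1': {S, A, B, C, D, E} → {S, A, C, D, E}.
Read '0': {S, A, C, D, E} → {S, A, C, D, E}.
Read '0': {S, A, C, D, E} → {S, A, C, D, E}.
Read '0': {S, A, C, D, E} → {S, A, C, D, E}.
Read '2': {S, A, C, D, E} → {S, A, B, C, D, E}.

{S, A, B, C, D, E}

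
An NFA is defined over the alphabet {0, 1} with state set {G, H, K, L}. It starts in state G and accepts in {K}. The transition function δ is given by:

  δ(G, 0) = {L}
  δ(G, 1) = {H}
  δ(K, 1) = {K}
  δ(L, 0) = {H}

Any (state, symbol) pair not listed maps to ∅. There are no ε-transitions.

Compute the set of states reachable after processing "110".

Start in {G}.
Read '1': G→{H}; now {H}.
Read '1': H→∅; now ∅.
The set is empty and remains empty for the remaining 1 symbol.

∅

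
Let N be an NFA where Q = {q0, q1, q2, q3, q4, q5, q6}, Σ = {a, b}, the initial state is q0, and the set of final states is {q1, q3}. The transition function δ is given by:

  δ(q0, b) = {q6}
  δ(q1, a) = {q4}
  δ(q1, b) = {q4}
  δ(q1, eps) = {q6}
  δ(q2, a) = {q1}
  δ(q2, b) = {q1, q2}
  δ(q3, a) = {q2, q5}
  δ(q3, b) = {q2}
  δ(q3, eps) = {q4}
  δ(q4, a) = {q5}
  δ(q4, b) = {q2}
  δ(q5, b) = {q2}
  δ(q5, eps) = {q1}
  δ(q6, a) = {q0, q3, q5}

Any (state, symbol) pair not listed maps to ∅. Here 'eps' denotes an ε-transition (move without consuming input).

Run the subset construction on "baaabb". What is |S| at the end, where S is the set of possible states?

Start in {q0}.
Read 'b': q0→{q6}; now {q6}.
Read 'a': q6→{q0, q3, q5}; union {q0, q3, q5}; ε-closure = {q0, q1, q3, q4, q5, q6}.
Read 'a': q0→∅, q1→{q4}, q3→{q2, q5}, q4→{q5}, q5→∅, q6→{q0, q3, q5}; union {q0, q2, q3, q4, q5}; ε-closure = {q0, q1, q2, q3, q4, q5, q6}.
Read 'a': q0→∅, q1→{q4}, q2→{q1}, q3→{q2, q5}, q4→{q5}, q5→∅, q6→{q0, q3, q5}; union {q0, q1, q2, q3, q4, q5}; ε-closure = {q0, q1, q2, q3, q4, q5, q6}.
Read 'b': q0→{q6}, q1→{q4}, q2→{q1, q2}, q3→{q2}, q4→{q2}, q5→{q2}, q6→∅; now {q1, q2, q4, q6}.
Read 'b': q1→{q4}, q2→{q1, q2}, q4→{q2}, q6→∅; union {q1, q2, q4}; ε-closure = {q1, q2, q4, q6}.
That set has 4 states.

4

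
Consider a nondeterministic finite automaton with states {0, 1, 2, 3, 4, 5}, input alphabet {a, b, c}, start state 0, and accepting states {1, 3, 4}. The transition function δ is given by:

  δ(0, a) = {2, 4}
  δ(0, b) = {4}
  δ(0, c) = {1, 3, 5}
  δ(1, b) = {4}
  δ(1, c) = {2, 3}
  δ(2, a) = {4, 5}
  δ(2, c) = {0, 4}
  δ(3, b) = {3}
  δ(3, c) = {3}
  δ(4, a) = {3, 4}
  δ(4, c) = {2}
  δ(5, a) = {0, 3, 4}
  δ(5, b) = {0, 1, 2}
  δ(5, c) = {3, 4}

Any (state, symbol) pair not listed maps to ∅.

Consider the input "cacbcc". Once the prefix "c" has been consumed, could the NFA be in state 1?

Start in {0}.
Read 'c': {0} → {1, 3, 5}.
State 1 is in {1, 3, 5}.

Yes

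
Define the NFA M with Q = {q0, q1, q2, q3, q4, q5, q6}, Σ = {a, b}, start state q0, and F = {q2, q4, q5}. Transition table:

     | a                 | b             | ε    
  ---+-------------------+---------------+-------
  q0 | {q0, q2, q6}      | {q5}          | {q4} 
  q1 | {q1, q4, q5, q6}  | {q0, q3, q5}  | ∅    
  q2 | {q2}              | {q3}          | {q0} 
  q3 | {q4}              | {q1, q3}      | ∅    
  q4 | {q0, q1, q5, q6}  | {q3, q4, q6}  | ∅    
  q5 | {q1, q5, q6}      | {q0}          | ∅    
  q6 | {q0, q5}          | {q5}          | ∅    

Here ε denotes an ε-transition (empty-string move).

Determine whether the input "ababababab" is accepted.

Yes

Start: ε-closure({q0}) = {q0, q4}.
Read 'a': {q0, q4} → {q0, q1, q2, q4, q5, q6}.
Read 'b': {q0, q1, q2, q4, q5, q6} → {q0, q3, q4, q5, q6}.
Read 'a': {q0, q3, q4, q5, q6} → {q0, q1, q2, q4, q5, q6}.
Read 'b': {q0, q1, q2, q4, q5, q6} → {q0, q3, q4, q5, q6}.
Read 'a': {q0, q3, q4, q5, q6} → {q0, q1, q2, q4, q5, q6}.
Read 'b': {q0, q1, q2, q4, q5, q6} → {q0, q3, q4, q5, q6}.
Read 'a': {q0, q3, q4, q5, q6} → {q0, q1, q2, q4, q5, q6}.
Read 'b': {q0, q1, q2, q4, q5, q6} → {q0, q3, q4, q5, q6}.
Read 'a': {q0, q3, q4, q5, q6} → {q0, q1, q2, q4, q5, q6}.
Read 'b': {q0, q1, q2, q4, q5, q6} → {q0, q3, q4, q5, q6}.
The final set {q0, q3, q4, q5, q6} contains the accepting states q4, q5.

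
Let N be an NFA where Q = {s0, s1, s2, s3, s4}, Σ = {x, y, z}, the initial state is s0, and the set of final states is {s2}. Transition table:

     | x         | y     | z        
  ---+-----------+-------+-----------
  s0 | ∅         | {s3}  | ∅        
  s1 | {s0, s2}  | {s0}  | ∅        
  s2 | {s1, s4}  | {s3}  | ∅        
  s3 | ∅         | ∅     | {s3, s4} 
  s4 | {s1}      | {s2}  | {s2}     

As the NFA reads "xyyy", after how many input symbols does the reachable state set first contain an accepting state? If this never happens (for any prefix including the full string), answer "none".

Start in {s0}.
Read 'x': s0→∅; now ∅.
The set is empty and remains empty for the remaining 3 symbols.
No reachable set along the way intersects F.

none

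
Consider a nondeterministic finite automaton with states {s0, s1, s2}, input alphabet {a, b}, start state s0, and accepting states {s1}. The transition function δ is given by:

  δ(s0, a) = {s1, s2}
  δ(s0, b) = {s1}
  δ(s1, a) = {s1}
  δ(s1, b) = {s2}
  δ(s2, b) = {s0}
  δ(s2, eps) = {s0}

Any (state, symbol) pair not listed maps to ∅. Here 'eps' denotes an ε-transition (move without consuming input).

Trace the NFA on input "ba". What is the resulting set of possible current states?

{s1}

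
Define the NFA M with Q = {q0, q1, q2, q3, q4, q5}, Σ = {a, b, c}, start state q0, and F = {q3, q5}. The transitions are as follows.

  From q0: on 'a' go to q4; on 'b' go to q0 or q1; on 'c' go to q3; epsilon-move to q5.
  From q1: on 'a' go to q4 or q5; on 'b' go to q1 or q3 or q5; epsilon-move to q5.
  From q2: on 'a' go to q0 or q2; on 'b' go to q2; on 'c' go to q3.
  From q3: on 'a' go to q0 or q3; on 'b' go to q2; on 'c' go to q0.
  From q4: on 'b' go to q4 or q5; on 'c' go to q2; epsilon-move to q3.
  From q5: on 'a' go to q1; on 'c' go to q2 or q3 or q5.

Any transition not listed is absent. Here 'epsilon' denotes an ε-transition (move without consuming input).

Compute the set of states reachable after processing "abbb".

Start: ε-closure({q0}) = {q0, q5}.
Read 'a': {q0, q5} → {q1, q3, q4, q5}.
Read 'b': {q1, q3, q4, q5} → {q1, q2, q3, q4, q5}.
Read 'b': {q1, q2, q3, q4, q5} → {q1, q2, q3, q4, q5}.
Read 'b': {q1, q2, q3, q4, q5} → {q1, q2, q3, q4, q5}.

{q1, q2, q3, q4, q5}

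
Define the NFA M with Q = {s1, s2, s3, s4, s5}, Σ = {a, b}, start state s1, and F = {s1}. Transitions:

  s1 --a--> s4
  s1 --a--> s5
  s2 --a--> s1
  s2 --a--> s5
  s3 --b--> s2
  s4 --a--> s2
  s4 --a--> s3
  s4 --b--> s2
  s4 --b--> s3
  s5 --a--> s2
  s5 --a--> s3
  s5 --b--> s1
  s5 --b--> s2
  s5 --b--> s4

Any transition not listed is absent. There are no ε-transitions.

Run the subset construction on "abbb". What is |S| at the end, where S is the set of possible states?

1

Start in {s1}.
Read 'a': s1→{s4, s5}; now {s4, s5}.
Read 'b': s4→{s2, s3}, s5→{s1, s2, s4}; now {s1, s2, s3, s4}.
Read 'b': s1→∅, s2→∅, s3→{s2}, s4→{s2, s3}; now {s2, s3}.
Read 'b': s2→∅, s3→{s2}; now {s2}.
That set has 1 state.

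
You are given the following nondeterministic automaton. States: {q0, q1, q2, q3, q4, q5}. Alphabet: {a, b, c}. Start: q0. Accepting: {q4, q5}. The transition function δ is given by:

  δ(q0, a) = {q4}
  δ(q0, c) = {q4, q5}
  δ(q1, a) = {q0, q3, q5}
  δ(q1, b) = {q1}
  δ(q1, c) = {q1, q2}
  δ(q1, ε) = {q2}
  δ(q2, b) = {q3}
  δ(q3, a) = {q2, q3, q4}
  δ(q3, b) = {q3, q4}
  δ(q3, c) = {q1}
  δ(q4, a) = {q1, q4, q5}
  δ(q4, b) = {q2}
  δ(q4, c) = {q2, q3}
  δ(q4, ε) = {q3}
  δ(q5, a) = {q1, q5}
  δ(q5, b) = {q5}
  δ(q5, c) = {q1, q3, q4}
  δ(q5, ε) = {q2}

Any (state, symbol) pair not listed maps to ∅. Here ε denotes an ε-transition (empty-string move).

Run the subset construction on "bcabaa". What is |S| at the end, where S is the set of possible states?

0

Start in {q0}.
Read 'b': q0→∅; now ∅.
The set is empty and remains empty for the remaining 5 symbols.
That set has 0 states.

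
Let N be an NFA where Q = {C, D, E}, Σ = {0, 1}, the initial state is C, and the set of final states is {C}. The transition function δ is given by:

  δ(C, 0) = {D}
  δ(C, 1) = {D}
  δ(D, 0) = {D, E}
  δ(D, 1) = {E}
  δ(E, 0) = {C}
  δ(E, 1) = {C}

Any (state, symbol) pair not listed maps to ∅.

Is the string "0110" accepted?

No

Start in {C}.
Read '0': {C} → {D}.
Read '1': {D} → {E}.
Read '1': {E} → {C}.
Read '0': {C} → {D}.
The final set {D} contains no accepting state.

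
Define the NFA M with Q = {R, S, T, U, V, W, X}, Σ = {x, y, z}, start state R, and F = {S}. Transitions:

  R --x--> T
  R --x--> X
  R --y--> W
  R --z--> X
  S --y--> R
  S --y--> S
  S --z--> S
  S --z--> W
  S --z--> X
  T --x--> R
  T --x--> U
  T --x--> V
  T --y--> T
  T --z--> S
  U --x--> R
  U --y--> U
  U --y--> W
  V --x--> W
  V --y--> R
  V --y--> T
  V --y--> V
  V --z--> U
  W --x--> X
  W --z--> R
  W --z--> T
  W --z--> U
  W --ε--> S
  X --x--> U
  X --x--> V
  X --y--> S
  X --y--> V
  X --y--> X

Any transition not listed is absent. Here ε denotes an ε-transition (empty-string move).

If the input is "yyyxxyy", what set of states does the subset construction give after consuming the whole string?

{R, S, T, U, V, W}

Start in {R}.
Read 'y': {R} → {S, W}.
Read 'y': {S, W} → {R, S}.
Read 'y': {R, S} → {R, S, W}.
Read 'x': {R, S, W} → {T, X}.
Read 'x': {T, X} → {R, U, V}.
Read 'y': {R, U, V} → {R, S, T, U, V, W}.
Read 'y': {R, S, T, U, V, W} → {R, S, T, U, V, W}.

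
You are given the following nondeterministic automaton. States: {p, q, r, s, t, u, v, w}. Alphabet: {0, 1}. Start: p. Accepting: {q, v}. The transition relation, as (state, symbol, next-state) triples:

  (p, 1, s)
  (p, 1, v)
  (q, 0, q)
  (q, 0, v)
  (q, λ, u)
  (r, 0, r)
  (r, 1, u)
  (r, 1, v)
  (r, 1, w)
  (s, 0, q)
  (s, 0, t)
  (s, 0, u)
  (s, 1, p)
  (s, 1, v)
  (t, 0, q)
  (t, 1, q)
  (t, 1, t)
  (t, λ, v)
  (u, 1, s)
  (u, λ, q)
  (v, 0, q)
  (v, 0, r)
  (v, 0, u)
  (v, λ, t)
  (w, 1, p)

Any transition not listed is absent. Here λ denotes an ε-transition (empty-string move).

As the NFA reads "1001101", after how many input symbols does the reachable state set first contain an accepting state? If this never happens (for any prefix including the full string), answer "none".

Start in {p}.
Read '1': {p} → {s, t, v}.
None of the earlier sets intersect F, but {s, t, v} does.

1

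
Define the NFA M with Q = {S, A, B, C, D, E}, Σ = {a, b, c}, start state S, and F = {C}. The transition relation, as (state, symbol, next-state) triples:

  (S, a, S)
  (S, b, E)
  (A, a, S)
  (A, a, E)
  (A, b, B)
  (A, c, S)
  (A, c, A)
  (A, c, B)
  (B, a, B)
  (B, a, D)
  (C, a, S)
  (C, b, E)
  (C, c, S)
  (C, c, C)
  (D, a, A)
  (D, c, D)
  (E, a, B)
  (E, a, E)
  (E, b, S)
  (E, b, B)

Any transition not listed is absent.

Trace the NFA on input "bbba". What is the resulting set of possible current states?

{B, E}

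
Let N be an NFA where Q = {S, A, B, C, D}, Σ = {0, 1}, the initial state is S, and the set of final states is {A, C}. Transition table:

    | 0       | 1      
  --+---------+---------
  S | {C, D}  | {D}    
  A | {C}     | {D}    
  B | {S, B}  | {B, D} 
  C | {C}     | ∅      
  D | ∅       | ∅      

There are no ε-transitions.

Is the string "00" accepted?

Yes

Start in {S}.
Read '0': {S} → {C, D}.
Read '0': {C, D} → {C}.
The final set {C} contains the accepting state C.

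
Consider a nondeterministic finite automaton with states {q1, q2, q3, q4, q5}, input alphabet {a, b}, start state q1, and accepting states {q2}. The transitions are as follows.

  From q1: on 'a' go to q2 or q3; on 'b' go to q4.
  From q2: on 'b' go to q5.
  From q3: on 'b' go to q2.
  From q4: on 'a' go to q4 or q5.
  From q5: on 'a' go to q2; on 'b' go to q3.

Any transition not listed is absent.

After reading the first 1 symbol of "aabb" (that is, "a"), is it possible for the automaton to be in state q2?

Start in {q1}.
Read 'a': {q1} → {q2, q3}.
State q2 is in {q2, q3}.

Yes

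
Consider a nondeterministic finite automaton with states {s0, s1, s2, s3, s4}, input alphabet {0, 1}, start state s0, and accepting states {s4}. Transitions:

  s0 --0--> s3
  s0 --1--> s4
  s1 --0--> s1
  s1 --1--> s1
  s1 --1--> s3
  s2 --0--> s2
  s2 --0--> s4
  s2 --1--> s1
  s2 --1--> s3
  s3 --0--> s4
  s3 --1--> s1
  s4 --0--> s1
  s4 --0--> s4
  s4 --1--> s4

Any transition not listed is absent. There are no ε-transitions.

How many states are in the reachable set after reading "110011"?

3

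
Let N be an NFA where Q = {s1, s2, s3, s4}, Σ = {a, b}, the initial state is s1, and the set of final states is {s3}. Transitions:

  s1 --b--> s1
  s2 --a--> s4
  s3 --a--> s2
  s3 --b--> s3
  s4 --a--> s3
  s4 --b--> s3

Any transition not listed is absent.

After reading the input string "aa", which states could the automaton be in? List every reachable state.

Start in {s1}.
Read 'a': s1→∅; now ∅.
The set is empty and remains empty for the remaining 1 symbol.

∅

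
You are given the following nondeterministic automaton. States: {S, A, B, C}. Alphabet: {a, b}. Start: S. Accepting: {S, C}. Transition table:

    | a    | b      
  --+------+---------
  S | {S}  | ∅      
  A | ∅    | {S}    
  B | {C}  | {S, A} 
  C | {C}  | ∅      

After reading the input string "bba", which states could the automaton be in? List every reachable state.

∅

Start in {S}.
Read 'b': {S} → ∅.
The set is empty and remains empty for the remaining 2 symbols.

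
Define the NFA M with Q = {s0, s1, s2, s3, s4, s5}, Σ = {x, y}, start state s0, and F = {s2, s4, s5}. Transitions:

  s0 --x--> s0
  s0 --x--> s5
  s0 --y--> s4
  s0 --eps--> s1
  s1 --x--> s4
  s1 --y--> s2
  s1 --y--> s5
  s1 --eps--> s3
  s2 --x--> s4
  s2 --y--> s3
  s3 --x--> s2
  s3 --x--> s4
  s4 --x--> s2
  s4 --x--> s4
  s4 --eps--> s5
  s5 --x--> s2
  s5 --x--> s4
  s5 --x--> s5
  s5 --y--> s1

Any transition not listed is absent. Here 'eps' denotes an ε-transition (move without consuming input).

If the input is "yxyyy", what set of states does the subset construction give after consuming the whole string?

Start: ε-closure({s0}) = {s0, s1, s3}.
Read 'y': {s0, s1, s3} → {s2, s4, s5}.
Read 'x': {s2, s4, s5} → {s2, s4, s5}.
Read 'y': {s2, s4, s5} → {s1, s3}.
Read 'y': {s1, s3} → {s2, s5}.
Read 'y': {s2, s5} → {s1, s3}.

{s1, s3}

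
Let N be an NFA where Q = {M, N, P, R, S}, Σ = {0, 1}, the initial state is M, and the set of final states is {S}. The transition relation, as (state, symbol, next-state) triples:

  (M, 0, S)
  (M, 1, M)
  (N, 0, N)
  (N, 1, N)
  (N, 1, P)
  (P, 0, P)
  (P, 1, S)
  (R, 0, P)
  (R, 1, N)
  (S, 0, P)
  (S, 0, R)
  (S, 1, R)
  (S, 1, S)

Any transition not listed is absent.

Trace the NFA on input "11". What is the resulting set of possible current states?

Start in {M}.
Read '1': {M} → {M}.
Read '1': {M} → {M}.

{M}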